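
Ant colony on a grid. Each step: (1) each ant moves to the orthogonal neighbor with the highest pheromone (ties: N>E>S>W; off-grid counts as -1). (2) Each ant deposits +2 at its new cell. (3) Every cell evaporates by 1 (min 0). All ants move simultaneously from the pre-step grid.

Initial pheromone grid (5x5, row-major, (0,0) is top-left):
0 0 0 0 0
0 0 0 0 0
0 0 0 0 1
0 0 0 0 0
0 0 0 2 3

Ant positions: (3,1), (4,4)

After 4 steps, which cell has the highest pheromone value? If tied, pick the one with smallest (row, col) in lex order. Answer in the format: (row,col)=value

Step 1: ant0:(3,1)->N->(2,1) | ant1:(4,4)->W->(4,3)
  grid max=3 at (4,3)
Step 2: ant0:(2,1)->N->(1,1) | ant1:(4,3)->E->(4,4)
  grid max=3 at (4,4)
Step 3: ant0:(1,1)->N->(0,1) | ant1:(4,4)->W->(4,3)
  grid max=3 at (4,3)
Step 4: ant0:(0,1)->E->(0,2) | ant1:(4,3)->E->(4,4)
  grid max=3 at (4,4)
Final grid:
  0 0 1 0 0
  0 0 0 0 0
  0 0 0 0 0
  0 0 0 0 0
  0 0 0 2 3
Max pheromone 3 at (4,4)

Answer: (4,4)=3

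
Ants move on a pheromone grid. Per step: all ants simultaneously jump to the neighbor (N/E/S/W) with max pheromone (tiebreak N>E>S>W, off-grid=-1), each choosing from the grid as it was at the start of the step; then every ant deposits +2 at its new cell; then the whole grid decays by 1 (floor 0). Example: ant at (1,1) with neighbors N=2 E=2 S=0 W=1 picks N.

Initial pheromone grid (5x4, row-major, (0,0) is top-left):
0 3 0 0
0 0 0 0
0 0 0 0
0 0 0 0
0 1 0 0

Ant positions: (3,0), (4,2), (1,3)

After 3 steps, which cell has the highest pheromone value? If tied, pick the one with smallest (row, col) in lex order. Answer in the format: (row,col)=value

Answer: (4,1)=2

Derivation:
Step 1: ant0:(3,0)->N->(2,0) | ant1:(4,2)->W->(4,1) | ant2:(1,3)->N->(0,3)
  grid max=2 at (0,1)
Step 2: ant0:(2,0)->N->(1,0) | ant1:(4,1)->N->(3,1) | ant2:(0,3)->S->(1,3)
  grid max=1 at (0,1)
Step 3: ant0:(1,0)->N->(0,0) | ant1:(3,1)->S->(4,1) | ant2:(1,3)->N->(0,3)
  grid max=2 at (4,1)
Final grid:
  1 0 0 1
  0 0 0 0
  0 0 0 0
  0 0 0 0
  0 2 0 0
Max pheromone 2 at (4,1)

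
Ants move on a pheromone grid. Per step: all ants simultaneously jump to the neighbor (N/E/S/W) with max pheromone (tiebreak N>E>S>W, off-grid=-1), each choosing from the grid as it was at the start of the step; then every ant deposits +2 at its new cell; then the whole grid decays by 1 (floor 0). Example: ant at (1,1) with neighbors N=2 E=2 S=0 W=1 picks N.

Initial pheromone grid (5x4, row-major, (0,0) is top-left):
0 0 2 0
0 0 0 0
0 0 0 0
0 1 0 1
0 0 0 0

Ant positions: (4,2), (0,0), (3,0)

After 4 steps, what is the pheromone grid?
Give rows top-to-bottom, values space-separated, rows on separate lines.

After step 1: ants at (3,2),(0,1),(3,1)
  0 1 1 0
  0 0 0 0
  0 0 0 0
  0 2 1 0
  0 0 0 0
After step 2: ants at (3,1),(0,2),(3,2)
  0 0 2 0
  0 0 0 0
  0 0 0 0
  0 3 2 0
  0 0 0 0
After step 3: ants at (3,2),(0,3),(3,1)
  0 0 1 1
  0 0 0 0
  0 0 0 0
  0 4 3 0
  0 0 0 0
After step 4: ants at (3,1),(0,2),(3,2)
  0 0 2 0
  0 0 0 0
  0 0 0 0
  0 5 4 0
  0 0 0 0

0 0 2 0
0 0 0 0
0 0 0 0
0 5 4 0
0 0 0 0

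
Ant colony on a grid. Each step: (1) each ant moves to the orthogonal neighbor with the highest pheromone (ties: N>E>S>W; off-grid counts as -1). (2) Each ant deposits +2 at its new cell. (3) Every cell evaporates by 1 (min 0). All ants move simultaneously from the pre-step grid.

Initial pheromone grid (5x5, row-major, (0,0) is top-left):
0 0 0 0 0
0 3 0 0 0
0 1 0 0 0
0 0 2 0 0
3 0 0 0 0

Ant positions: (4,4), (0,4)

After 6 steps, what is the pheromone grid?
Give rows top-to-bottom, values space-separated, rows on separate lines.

After step 1: ants at (3,4),(1,4)
  0 0 0 0 0
  0 2 0 0 1
  0 0 0 0 0
  0 0 1 0 1
  2 0 0 0 0
After step 2: ants at (2,4),(0,4)
  0 0 0 0 1
  0 1 0 0 0
  0 0 0 0 1
  0 0 0 0 0
  1 0 0 0 0
After step 3: ants at (1,4),(1,4)
  0 0 0 0 0
  0 0 0 0 3
  0 0 0 0 0
  0 0 0 0 0
  0 0 0 0 0
After step 4: ants at (0,4),(0,4)
  0 0 0 0 3
  0 0 0 0 2
  0 0 0 0 0
  0 0 0 0 0
  0 0 0 0 0
After step 5: ants at (1,4),(1,4)
  0 0 0 0 2
  0 0 0 0 5
  0 0 0 0 0
  0 0 0 0 0
  0 0 0 0 0
After step 6: ants at (0,4),(0,4)
  0 0 0 0 5
  0 0 0 0 4
  0 0 0 0 0
  0 0 0 0 0
  0 0 0 0 0

0 0 0 0 5
0 0 0 0 4
0 0 0 0 0
0 0 0 0 0
0 0 0 0 0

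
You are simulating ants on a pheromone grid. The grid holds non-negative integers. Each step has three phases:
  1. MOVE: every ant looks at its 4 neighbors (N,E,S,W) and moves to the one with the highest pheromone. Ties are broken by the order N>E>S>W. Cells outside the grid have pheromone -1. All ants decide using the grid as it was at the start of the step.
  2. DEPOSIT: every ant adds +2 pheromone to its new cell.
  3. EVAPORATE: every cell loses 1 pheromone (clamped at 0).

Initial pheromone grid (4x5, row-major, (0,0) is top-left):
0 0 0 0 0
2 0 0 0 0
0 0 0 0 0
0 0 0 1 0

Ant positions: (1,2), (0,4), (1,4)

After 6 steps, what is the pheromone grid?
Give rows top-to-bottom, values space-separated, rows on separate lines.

After step 1: ants at (0,2),(1,4),(0,4)
  0 0 1 0 1
  1 0 0 0 1
  0 0 0 0 0
  0 0 0 0 0
After step 2: ants at (0,3),(0,4),(1,4)
  0 0 0 1 2
  0 0 0 0 2
  0 0 0 0 0
  0 0 0 0 0
After step 3: ants at (0,4),(1,4),(0,4)
  0 0 0 0 5
  0 0 0 0 3
  0 0 0 0 0
  0 0 0 0 0
After step 4: ants at (1,4),(0,4),(1,4)
  0 0 0 0 6
  0 0 0 0 6
  0 0 0 0 0
  0 0 0 0 0
After step 5: ants at (0,4),(1,4),(0,4)
  0 0 0 0 9
  0 0 0 0 7
  0 0 0 0 0
  0 0 0 0 0
After step 6: ants at (1,4),(0,4),(1,4)
  0 0 0 0 10
  0 0 0 0 10
  0 0 0 0 0
  0 0 0 0 0

0 0 0 0 10
0 0 0 0 10
0 0 0 0 0
0 0 0 0 0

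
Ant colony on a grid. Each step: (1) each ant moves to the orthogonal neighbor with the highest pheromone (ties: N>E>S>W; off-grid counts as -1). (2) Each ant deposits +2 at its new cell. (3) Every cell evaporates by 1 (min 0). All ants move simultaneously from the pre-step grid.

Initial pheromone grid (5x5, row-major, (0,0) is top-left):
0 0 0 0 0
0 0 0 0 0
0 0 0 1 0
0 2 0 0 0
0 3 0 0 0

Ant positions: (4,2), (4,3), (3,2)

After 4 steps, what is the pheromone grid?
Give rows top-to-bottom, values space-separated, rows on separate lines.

After step 1: ants at (4,1),(3,3),(3,1)
  0 0 0 0 0
  0 0 0 0 0
  0 0 0 0 0
  0 3 0 1 0
  0 4 0 0 0
After step 2: ants at (3,1),(2,3),(4,1)
  0 0 0 0 0
  0 0 0 0 0
  0 0 0 1 0
  0 4 0 0 0
  0 5 0 0 0
After step 3: ants at (4,1),(1,3),(3,1)
  0 0 0 0 0
  0 0 0 1 0
  0 0 0 0 0
  0 5 0 0 0
  0 6 0 0 0
After step 4: ants at (3,1),(0,3),(4,1)
  0 0 0 1 0
  0 0 0 0 0
  0 0 0 0 0
  0 6 0 0 0
  0 7 0 0 0

0 0 0 1 0
0 0 0 0 0
0 0 0 0 0
0 6 0 0 0
0 7 0 0 0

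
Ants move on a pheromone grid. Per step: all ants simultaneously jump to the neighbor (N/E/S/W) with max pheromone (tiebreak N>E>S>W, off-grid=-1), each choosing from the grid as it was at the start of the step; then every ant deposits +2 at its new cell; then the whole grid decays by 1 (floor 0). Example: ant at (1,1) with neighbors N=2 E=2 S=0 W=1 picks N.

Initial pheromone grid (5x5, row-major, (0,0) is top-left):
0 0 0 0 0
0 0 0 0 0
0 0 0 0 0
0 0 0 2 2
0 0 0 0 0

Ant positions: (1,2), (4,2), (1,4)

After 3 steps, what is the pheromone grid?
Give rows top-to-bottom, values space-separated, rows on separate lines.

After step 1: ants at (0,2),(3,2),(0,4)
  0 0 1 0 1
  0 0 0 0 0
  0 0 0 0 0
  0 0 1 1 1
  0 0 0 0 0
After step 2: ants at (0,3),(3,3),(1,4)
  0 0 0 1 0
  0 0 0 0 1
  0 0 0 0 0
  0 0 0 2 0
  0 0 0 0 0
After step 3: ants at (0,4),(2,3),(0,4)
  0 0 0 0 3
  0 0 0 0 0
  0 0 0 1 0
  0 0 0 1 0
  0 0 0 0 0

0 0 0 0 3
0 0 0 0 0
0 0 0 1 0
0 0 0 1 0
0 0 0 0 0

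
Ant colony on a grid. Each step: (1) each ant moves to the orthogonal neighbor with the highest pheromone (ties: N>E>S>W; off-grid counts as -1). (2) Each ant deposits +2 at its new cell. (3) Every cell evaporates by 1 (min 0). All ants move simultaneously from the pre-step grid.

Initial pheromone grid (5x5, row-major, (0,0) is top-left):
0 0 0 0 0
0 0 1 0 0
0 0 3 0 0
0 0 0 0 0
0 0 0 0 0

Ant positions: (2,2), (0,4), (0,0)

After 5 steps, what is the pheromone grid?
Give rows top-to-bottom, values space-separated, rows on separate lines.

After step 1: ants at (1,2),(1,4),(0,1)
  0 1 0 0 0
  0 0 2 0 1
  0 0 2 0 0
  0 0 0 0 0
  0 0 0 0 0
After step 2: ants at (2,2),(0,4),(0,2)
  0 0 1 0 1
  0 0 1 0 0
  0 0 3 0 0
  0 0 0 0 0
  0 0 0 0 0
After step 3: ants at (1,2),(1,4),(1,2)
  0 0 0 0 0
  0 0 4 0 1
  0 0 2 0 0
  0 0 0 0 0
  0 0 0 0 0
After step 4: ants at (2,2),(0,4),(2,2)
  0 0 0 0 1
  0 0 3 0 0
  0 0 5 0 0
  0 0 0 0 0
  0 0 0 0 0
After step 5: ants at (1,2),(1,4),(1,2)
  0 0 0 0 0
  0 0 6 0 1
  0 0 4 0 0
  0 0 0 0 0
  0 0 0 0 0

0 0 0 0 0
0 0 6 0 1
0 0 4 0 0
0 0 0 0 0
0 0 0 0 0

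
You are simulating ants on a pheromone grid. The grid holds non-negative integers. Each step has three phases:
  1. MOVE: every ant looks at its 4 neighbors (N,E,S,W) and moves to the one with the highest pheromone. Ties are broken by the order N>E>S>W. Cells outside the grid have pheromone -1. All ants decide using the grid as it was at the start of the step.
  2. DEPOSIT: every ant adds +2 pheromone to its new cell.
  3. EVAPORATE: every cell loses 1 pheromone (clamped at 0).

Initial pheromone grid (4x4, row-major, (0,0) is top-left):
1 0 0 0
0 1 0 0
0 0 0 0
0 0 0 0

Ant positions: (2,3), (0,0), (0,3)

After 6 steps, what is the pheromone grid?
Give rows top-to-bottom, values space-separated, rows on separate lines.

After step 1: ants at (1,3),(0,1),(1,3)
  0 1 0 0
  0 0 0 3
  0 0 0 0
  0 0 0 0
After step 2: ants at (0,3),(0,2),(0,3)
  0 0 1 3
  0 0 0 2
  0 0 0 0
  0 0 0 0
After step 3: ants at (1,3),(0,3),(1,3)
  0 0 0 4
  0 0 0 5
  0 0 0 0
  0 0 0 0
After step 4: ants at (0,3),(1,3),(0,3)
  0 0 0 7
  0 0 0 6
  0 0 0 0
  0 0 0 0
After step 5: ants at (1,3),(0,3),(1,3)
  0 0 0 8
  0 0 0 9
  0 0 0 0
  0 0 0 0
After step 6: ants at (0,3),(1,3),(0,3)
  0 0 0 11
  0 0 0 10
  0 0 0 0
  0 0 0 0

0 0 0 11
0 0 0 10
0 0 0 0
0 0 0 0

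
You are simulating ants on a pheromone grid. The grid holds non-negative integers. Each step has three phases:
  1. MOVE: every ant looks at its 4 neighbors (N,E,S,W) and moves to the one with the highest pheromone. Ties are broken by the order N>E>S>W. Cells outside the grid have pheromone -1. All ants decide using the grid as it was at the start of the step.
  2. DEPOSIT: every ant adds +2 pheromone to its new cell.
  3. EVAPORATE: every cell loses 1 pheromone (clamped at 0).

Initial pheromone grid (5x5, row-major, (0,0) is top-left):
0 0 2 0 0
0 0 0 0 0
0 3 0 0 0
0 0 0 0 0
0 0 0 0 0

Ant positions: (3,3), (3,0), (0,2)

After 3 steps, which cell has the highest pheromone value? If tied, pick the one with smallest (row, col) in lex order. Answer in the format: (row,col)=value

Answer: (0,3)=3

Derivation:
Step 1: ant0:(3,3)->N->(2,3) | ant1:(3,0)->N->(2,0) | ant2:(0,2)->E->(0,3)
  grid max=2 at (2,1)
Step 2: ant0:(2,3)->N->(1,3) | ant1:(2,0)->E->(2,1) | ant2:(0,3)->W->(0,2)
  grid max=3 at (2,1)
Step 3: ant0:(1,3)->N->(0,3) | ant1:(2,1)->N->(1,1) | ant2:(0,2)->E->(0,3)
  grid max=3 at (0,3)
Final grid:
  0 0 1 3 0
  0 1 0 0 0
  0 2 0 0 0
  0 0 0 0 0
  0 0 0 0 0
Max pheromone 3 at (0,3)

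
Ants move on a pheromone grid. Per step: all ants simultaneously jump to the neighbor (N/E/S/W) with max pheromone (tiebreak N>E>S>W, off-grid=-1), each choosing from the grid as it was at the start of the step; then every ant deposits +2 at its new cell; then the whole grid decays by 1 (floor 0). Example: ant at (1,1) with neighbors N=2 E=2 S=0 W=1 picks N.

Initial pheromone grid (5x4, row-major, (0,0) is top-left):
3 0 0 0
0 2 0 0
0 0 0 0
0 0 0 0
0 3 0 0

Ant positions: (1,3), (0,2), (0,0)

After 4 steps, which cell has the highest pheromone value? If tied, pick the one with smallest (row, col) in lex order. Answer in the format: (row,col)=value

Step 1: ant0:(1,3)->N->(0,3) | ant1:(0,2)->E->(0,3) | ant2:(0,0)->E->(0,1)
  grid max=3 at (0,3)
Step 2: ant0:(0,3)->S->(1,3) | ant1:(0,3)->S->(1,3) | ant2:(0,1)->W->(0,0)
  grid max=3 at (0,0)
Step 3: ant0:(1,3)->N->(0,3) | ant1:(1,3)->N->(0,3) | ant2:(0,0)->E->(0,1)
  grid max=5 at (0,3)
Step 4: ant0:(0,3)->S->(1,3) | ant1:(0,3)->S->(1,3) | ant2:(0,1)->W->(0,0)
  grid max=5 at (1,3)
Final grid:
  3 0 0 4
  0 0 0 5
  0 0 0 0
  0 0 0 0
  0 0 0 0
Max pheromone 5 at (1,3)

Answer: (1,3)=5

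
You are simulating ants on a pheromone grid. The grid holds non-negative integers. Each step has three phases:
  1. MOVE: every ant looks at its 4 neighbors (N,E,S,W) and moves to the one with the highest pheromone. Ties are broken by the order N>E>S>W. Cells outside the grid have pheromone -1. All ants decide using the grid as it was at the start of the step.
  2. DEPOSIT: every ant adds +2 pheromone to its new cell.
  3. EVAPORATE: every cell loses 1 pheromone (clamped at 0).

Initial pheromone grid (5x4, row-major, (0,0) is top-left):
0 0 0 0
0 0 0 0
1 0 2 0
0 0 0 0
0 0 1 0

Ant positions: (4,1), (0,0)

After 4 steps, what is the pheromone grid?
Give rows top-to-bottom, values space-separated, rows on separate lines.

After step 1: ants at (4,2),(0,1)
  0 1 0 0
  0 0 0 0
  0 0 1 0
  0 0 0 0
  0 0 2 0
After step 2: ants at (3,2),(0,2)
  0 0 1 0
  0 0 0 0
  0 0 0 0
  0 0 1 0
  0 0 1 0
After step 3: ants at (4,2),(0,3)
  0 0 0 1
  0 0 0 0
  0 0 0 0
  0 0 0 0
  0 0 2 0
After step 4: ants at (3,2),(1,3)
  0 0 0 0
  0 0 0 1
  0 0 0 0
  0 0 1 0
  0 0 1 0

0 0 0 0
0 0 0 1
0 0 0 0
0 0 1 0
0 0 1 0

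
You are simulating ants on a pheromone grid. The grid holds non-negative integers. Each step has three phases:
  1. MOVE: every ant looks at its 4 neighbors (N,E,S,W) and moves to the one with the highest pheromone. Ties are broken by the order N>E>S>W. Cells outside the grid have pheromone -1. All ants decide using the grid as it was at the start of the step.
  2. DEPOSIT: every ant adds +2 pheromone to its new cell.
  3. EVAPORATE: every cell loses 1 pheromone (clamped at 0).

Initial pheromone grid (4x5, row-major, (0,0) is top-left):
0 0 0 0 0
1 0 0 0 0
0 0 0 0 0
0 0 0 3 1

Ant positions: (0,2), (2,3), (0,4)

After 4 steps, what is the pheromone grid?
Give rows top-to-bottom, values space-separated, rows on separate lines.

After step 1: ants at (0,3),(3,3),(1,4)
  0 0 0 1 0
  0 0 0 0 1
  0 0 0 0 0
  0 0 0 4 0
After step 2: ants at (0,4),(2,3),(0,4)
  0 0 0 0 3
  0 0 0 0 0
  0 0 0 1 0
  0 0 0 3 0
After step 3: ants at (1,4),(3,3),(1,4)
  0 0 0 0 2
  0 0 0 0 3
  0 0 0 0 0
  0 0 0 4 0
After step 4: ants at (0,4),(2,3),(0,4)
  0 0 0 0 5
  0 0 0 0 2
  0 0 0 1 0
  0 0 0 3 0

0 0 0 0 5
0 0 0 0 2
0 0 0 1 0
0 0 0 3 0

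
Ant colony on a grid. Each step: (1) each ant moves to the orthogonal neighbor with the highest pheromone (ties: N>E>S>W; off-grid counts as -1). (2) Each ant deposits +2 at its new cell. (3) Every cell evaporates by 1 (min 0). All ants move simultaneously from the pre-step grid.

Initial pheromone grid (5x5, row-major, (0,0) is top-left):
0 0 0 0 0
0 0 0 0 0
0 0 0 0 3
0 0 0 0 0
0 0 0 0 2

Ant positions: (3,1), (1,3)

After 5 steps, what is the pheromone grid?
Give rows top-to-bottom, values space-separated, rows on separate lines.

After step 1: ants at (2,1),(0,3)
  0 0 0 1 0
  0 0 0 0 0
  0 1 0 0 2
  0 0 0 0 0
  0 0 0 0 1
After step 2: ants at (1,1),(0,4)
  0 0 0 0 1
  0 1 0 0 0
  0 0 0 0 1
  0 0 0 0 0
  0 0 0 0 0
After step 3: ants at (0,1),(1,4)
  0 1 0 0 0
  0 0 0 0 1
  0 0 0 0 0
  0 0 0 0 0
  0 0 0 0 0
After step 4: ants at (0,2),(0,4)
  0 0 1 0 1
  0 0 0 0 0
  0 0 0 0 0
  0 0 0 0 0
  0 0 0 0 0
After step 5: ants at (0,3),(1,4)
  0 0 0 1 0
  0 0 0 0 1
  0 0 0 0 0
  0 0 0 0 0
  0 0 0 0 0

0 0 0 1 0
0 0 0 0 1
0 0 0 0 0
0 0 0 0 0
0 0 0 0 0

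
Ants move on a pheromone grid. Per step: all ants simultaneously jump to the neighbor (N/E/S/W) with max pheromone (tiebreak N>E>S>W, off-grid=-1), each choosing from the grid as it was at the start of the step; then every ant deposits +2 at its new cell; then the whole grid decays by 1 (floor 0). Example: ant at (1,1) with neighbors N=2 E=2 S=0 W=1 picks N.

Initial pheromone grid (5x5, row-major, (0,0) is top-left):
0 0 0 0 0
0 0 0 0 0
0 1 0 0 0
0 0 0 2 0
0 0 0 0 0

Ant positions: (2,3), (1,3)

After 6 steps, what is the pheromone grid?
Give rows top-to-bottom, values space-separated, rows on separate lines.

After step 1: ants at (3,3),(0,3)
  0 0 0 1 0
  0 0 0 0 0
  0 0 0 0 0
  0 0 0 3 0
  0 0 0 0 0
After step 2: ants at (2,3),(0,4)
  0 0 0 0 1
  0 0 0 0 0
  0 0 0 1 0
  0 0 0 2 0
  0 0 0 0 0
After step 3: ants at (3,3),(1,4)
  0 0 0 0 0
  0 0 0 0 1
  0 0 0 0 0
  0 0 0 3 0
  0 0 0 0 0
After step 4: ants at (2,3),(0,4)
  0 0 0 0 1
  0 0 0 0 0
  0 0 0 1 0
  0 0 0 2 0
  0 0 0 0 0
After step 5: ants at (3,3),(1,4)
  0 0 0 0 0
  0 0 0 0 1
  0 0 0 0 0
  0 0 0 3 0
  0 0 0 0 0
After step 6: ants at (2,3),(0,4)
  0 0 0 0 1
  0 0 0 0 0
  0 0 0 1 0
  0 0 0 2 0
  0 0 0 0 0

0 0 0 0 1
0 0 0 0 0
0 0 0 1 0
0 0 0 2 0
0 0 0 0 0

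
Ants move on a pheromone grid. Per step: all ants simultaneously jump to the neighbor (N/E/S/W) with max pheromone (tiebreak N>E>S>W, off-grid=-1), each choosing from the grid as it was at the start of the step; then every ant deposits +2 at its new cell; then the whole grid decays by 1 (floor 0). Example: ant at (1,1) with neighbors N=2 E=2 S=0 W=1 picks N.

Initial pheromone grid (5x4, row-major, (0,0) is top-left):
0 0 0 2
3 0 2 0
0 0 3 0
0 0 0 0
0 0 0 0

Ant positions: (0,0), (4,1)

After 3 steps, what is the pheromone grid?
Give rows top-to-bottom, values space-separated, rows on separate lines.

After step 1: ants at (1,0),(3,1)
  0 0 0 1
  4 0 1 0
  0 0 2 0
  0 1 0 0
  0 0 0 0
After step 2: ants at (0,0),(2,1)
  1 0 0 0
  3 0 0 0
  0 1 1 0
  0 0 0 0
  0 0 0 0
After step 3: ants at (1,0),(2,2)
  0 0 0 0
  4 0 0 0
  0 0 2 0
  0 0 0 0
  0 0 0 0

0 0 0 0
4 0 0 0
0 0 2 0
0 0 0 0
0 0 0 0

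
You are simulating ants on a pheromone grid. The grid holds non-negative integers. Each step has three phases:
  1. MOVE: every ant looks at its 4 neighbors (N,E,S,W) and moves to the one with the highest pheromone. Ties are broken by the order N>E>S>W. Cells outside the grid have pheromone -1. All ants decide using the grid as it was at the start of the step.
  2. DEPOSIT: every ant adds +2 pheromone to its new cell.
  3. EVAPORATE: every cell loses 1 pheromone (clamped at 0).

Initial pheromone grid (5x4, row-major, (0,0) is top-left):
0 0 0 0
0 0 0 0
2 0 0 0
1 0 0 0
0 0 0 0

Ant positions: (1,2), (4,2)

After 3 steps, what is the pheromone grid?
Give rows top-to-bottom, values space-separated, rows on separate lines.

After step 1: ants at (0,2),(3,2)
  0 0 1 0
  0 0 0 0
  1 0 0 0
  0 0 1 0
  0 0 0 0
After step 2: ants at (0,3),(2,2)
  0 0 0 1
  0 0 0 0
  0 0 1 0
  0 0 0 0
  0 0 0 0
After step 3: ants at (1,3),(1,2)
  0 0 0 0
  0 0 1 1
  0 0 0 0
  0 0 0 0
  0 0 0 0

0 0 0 0
0 0 1 1
0 0 0 0
0 0 0 0
0 0 0 0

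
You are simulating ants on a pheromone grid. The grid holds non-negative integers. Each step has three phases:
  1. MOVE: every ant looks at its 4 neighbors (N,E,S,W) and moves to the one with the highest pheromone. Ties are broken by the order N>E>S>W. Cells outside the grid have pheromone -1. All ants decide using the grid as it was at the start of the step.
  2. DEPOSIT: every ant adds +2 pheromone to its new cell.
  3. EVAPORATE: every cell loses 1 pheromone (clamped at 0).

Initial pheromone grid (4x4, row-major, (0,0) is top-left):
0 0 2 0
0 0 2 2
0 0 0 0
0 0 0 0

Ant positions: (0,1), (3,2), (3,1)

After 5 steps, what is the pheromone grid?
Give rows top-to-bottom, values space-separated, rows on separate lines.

After step 1: ants at (0,2),(2,2),(2,1)
  0 0 3 0
  0 0 1 1
  0 1 1 0
  0 0 0 0
After step 2: ants at (1,2),(1,2),(2,2)
  0 0 2 0
  0 0 4 0
  0 0 2 0
  0 0 0 0
After step 3: ants at (0,2),(0,2),(1,2)
  0 0 5 0
  0 0 5 0
  0 0 1 0
  0 0 0 0
After step 4: ants at (1,2),(1,2),(0,2)
  0 0 6 0
  0 0 8 0
  0 0 0 0
  0 0 0 0
After step 5: ants at (0,2),(0,2),(1,2)
  0 0 9 0
  0 0 9 0
  0 0 0 0
  0 0 0 0

0 0 9 0
0 0 9 0
0 0 0 0
0 0 0 0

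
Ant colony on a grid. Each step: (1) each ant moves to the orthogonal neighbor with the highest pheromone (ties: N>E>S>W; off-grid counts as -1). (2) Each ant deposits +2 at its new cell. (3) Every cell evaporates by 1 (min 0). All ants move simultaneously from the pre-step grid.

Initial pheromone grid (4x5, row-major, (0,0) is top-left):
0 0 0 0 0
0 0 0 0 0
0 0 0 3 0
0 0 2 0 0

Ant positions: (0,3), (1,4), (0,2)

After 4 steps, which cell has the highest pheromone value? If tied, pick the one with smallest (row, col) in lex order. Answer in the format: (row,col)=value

Step 1: ant0:(0,3)->E->(0,4) | ant1:(1,4)->N->(0,4) | ant2:(0,2)->E->(0,3)
  grid max=3 at (0,4)
Step 2: ant0:(0,4)->W->(0,3) | ant1:(0,4)->W->(0,3) | ant2:(0,3)->E->(0,4)
  grid max=4 at (0,3)
Step 3: ant0:(0,3)->E->(0,4) | ant1:(0,3)->E->(0,4) | ant2:(0,4)->W->(0,3)
  grid max=7 at (0,4)
Step 4: ant0:(0,4)->W->(0,3) | ant1:(0,4)->W->(0,3) | ant2:(0,3)->E->(0,4)
  grid max=8 at (0,3)
Final grid:
  0 0 0 8 8
  0 0 0 0 0
  0 0 0 0 0
  0 0 0 0 0
Max pheromone 8 at (0,3)

Answer: (0,3)=8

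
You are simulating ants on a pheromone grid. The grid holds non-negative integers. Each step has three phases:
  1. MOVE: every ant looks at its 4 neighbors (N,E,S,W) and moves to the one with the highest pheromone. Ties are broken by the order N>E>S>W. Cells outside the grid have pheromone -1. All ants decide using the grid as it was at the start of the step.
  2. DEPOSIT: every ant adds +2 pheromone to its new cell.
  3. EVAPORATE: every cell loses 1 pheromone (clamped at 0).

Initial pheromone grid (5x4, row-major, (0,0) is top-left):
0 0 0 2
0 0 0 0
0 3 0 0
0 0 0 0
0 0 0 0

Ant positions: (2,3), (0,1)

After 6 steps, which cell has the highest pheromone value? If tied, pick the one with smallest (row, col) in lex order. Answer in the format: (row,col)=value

Step 1: ant0:(2,3)->N->(1,3) | ant1:(0,1)->E->(0,2)
  grid max=2 at (2,1)
Step 2: ant0:(1,3)->N->(0,3) | ant1:(0,2)->E->(0,3)
  grid max=4 at (0,3)
Step 3: ant0:(0,3)->S->(1,3) | ant1:(0,3)->S->(1,3)
  grid max=3 at (0,3)
Step 4: ant0:(1,3)->N->(0,3) | ant1:(1,3)->N->(0,3)
  grid max=6 at (0,3)
Step 5: ant0:(0,3)->S->(1,3) | ant1:(0,3)->S->(1,3)
  grid max=5 at (0,3)
Step 6: ant0:(1,3)->N->(0,3) | ant1:(1,3)->N->(0,3)
  grid max=8 at (0,3)
Final grid:
  0 0 0 8
  0 0 0 4
  0 0 0 0
  0 0 0 0
  0 0 0 0
Max pheromone 8 at (0,3)

Answer: (0,3)=8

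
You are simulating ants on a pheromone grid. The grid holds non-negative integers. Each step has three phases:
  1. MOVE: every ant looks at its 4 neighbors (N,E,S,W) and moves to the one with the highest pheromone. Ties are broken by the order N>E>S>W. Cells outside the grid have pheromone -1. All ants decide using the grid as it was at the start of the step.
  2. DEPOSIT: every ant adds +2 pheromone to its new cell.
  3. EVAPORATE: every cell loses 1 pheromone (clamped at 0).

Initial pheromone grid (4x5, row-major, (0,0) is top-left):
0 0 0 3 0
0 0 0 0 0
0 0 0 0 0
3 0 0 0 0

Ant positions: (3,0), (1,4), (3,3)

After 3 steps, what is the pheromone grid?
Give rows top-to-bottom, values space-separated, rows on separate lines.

After step 1: ants at (2,0),(0,4),(2,3)
  0 0 0 2 1
  0 0 0 0 0
  1 0 0 1 0
  2 0 0 0 0
After step 2: ants at (3,0),(0,3),(1,3)
  0 0 0 3 0
  0 0 0 1 0
  0 0 0 0 0
  3 0 0 0 0
After step 3: ants at (2,0),(1,3),(0,3)
  0 0 0 4 0
  0 0 0 2 0
  1 0 0 0 0
  2 0 0 0 0

0 0 0 4 0
0 0 0 2 0
1 0 0 0 0
2 0 0 0 0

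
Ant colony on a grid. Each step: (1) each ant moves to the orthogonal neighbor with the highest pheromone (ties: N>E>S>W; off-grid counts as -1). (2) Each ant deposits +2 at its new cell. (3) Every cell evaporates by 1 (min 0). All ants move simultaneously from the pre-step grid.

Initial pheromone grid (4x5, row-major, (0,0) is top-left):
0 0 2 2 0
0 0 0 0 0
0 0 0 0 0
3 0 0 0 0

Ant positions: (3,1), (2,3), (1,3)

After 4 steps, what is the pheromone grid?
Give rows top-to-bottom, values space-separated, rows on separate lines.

After step 1: ants at (3,0),(1,3),(0,3)
  0 0 1 3 0
  0 0 0 1 0
  0 0 0 0 0
  4 0 0 0 0
After step 2: ants at (2,0),(0,3),(1,3)
  0 0 0 4 0
  0 0 0 2 0
  1 0 0 0 0
  3 0 0 0 0
After step 3: ants at (3,0),(1,3),(0,3)
  0 0 0 5 0
  0 0 0 3 0
  0 0 0 0 0
  4 0 0 0 0
After step 4: ants at (2,0),(0,3),(1,3)
  0 0 0 6 0
  0 0 0 4 0
  1 0 0 0 0
  3 0 0 0 0

0 0 0 6 0
0 0 0 4 0
1 0 0 0 0
3 0 0 0 0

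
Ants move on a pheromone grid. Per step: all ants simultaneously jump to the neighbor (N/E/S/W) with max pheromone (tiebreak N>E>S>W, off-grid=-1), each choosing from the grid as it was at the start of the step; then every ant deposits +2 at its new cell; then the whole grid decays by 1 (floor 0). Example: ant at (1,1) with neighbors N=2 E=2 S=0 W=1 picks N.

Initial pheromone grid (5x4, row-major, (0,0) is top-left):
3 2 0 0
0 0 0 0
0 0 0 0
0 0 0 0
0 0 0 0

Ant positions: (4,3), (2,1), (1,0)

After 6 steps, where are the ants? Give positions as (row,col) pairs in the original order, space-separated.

Step 1: ant0:(4,3)->N->(3,3) | ant1:(2,1)->N->(1,1) | ant2:(1,0)->N->(0,0)
  grid max=4 at (0,0)
Step 2: ant0:(3,3)->N->(2,3) | ant1:(1,1)->N->(0,1) | ant2:(0,0)->E->(0,1)
  grid max=4 at (0,1)
Step 3: ant0:(2,3)->N->(1,3) | ant1:(0,1)->W->(0,0) | ant2:(0,1)->W->(0,0)
  grid max=6 at (0,0)
Step 4: ant0:(1,3)->N->(0,3) | ant1:(0,0)->E->(0,1) | ant2:(0,0)->E->(0,1)
  grid max=6 at (0,1)
Step 5: ant0:(0,3)->S->(1,3) | ant1:(0,1)->W->(0,0) | ant2:(0,1)->W->(0,0)
  grid max=8 at (0,0)
Step 6: ant0:(1,3)->N->(0,3) | ant1:(0,0)->E->(0,1) | ant2:(0,0)->E->(0,1)
  grid max=8 at (0,1)

(0,3) (0,1) (0,1)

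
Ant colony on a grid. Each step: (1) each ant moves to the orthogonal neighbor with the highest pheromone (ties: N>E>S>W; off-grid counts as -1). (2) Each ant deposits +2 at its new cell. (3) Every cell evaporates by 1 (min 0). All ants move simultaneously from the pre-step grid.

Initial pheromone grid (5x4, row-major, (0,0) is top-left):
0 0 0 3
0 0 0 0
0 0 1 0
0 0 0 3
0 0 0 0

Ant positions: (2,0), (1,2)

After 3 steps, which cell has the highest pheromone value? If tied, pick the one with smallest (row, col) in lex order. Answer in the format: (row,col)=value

Answer: (2,2)=2

Derivation:
Step 1: ant0:(2,0)->N->(1,0) | ant1:(1,2)->S->(2,2)
  grid max=2 at (0,3)
Step 2: ant0:(1,0)->N->(0,0) | ant1:(2,2)->N->(1,2)
  grid max=1 at (0,0)
Step 3: ant0:(0,0)->E->(0,1) | ant1:(1,2)->S->(2,2)
  grid max=2 at (2,2)
Final grid:
  0 1 0 0
  0 0 0 0
  0 0 2 0
  0 0 0 0
  0 0 0 0
Max pheromone 2 at (2,2)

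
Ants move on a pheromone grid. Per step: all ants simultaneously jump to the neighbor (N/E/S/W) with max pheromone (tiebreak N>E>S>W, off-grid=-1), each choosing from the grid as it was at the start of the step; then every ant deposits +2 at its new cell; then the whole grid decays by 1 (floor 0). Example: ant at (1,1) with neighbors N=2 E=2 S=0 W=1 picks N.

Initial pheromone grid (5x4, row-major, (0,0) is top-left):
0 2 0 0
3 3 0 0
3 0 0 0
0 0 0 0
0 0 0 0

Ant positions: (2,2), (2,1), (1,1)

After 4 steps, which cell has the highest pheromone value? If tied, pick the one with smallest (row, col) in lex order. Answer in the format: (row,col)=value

Answer: (1,1)=11

Derivation:
Step 1: ant0:(2,2)->N->(1,2) | ant1:(2,1)->N->(1,1) | ant2:(1,1)->W->(1,0)
  grid max=4 at (1,0)
Step 2: ant0:(1,2)->W->(1,1) | ant1:(1,1)->W->(1,0) | ant2:(1,0)->E->(1,1)
  grid max=7 at (1,1)
Step 3: ant0:(1,1)->W->(1,0) | ant1:(1,0)->E->(1,1) | ant2:(1,1)->W->(1,0)
  grid max=8 at (1,0)
Step 4: ant0:(1,0)->E->(1,1) | ant1:(1,1)->W->(1,0) | ant2:(1,0)->E->(1,1)
  grid max=11 at (1,1)
Final grid:
  0 0 0 0
  9 11 0 0
  0 0 0 0
  0 0 0 0
  0 0 0 0
Max pheromone 11 at (1,1)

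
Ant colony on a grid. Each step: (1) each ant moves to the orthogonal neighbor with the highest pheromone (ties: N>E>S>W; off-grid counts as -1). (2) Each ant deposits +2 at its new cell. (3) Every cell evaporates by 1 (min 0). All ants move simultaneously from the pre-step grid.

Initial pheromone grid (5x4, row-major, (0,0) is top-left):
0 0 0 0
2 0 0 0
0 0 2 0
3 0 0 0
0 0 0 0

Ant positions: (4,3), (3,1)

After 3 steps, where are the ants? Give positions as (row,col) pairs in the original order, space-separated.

Step 1: ant0:(4,3)->N->(3,3) | ant1:(3,1)->W->(3,0)
  grid max=4 at (3,0)
Step 2: ant0:(3,3)->N->(2,3) | ant1:(3,0)->N->(2,0)
  grid max=3 at (3,0)
Step 3: ant0:(2,3)->N->(1,3) | ant1:(2,0)->S->(3,0)
  grid max=4 at (3,0)

(1,3) (3,0)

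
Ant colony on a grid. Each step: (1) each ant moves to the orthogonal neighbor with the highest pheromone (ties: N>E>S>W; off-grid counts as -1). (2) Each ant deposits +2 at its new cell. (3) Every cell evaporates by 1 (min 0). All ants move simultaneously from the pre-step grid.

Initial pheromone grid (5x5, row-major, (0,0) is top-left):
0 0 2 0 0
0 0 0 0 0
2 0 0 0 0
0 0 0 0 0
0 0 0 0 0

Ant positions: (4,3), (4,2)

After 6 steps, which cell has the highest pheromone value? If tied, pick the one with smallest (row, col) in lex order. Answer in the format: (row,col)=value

Answer: (3,2)=6

Derivation:
Step 1: ant0:(4,3)->N->(3,3) | ant1:(4,2)->N->(3,2)
  grid max=1 at (0,2)
Step 2: ant0:(3,3)->W->(3,2) | ant1:(3,2)->E->(3,3)
  grid max=2 at (3,2)
Step 3: ant0:(3,2)->E->(3,3) | ant1:(3,3)->W->(3,2)
  grid max=3 at (3,2)
Step 4: ant0:(3,3)->W->(3,2) | ant1:(3,2)->E->(3,3)
  grid max=4 at (3,2)
Step 5: ant0:(3,2)->E->(3,3) | ant1:(3,3)->W->(3,2)
  grid max=5 at (3,2)
Step 6: ant0:(3,3)->W->(3,2) | ant1:(3,2)->E->(3,3)
  grid max=6 at (3,2)
Final grid:
  0 0 0 0 0
  0 0 0 0 0
  0 0 0 0 0
  0 0 6 6 0
  0 0 0 0 0
Max pheromone 6 at (3,2)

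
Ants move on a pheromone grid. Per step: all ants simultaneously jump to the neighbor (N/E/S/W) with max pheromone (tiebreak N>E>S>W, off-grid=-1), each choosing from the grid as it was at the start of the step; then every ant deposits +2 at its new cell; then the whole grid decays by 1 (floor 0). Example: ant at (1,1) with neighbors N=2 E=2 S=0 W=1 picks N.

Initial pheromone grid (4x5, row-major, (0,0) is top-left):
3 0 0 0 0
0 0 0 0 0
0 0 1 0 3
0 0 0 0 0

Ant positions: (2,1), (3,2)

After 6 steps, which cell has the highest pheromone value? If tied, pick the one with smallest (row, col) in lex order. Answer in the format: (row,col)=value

Answer: (1,2)=7

Derivation:
Step 1: ant0:(2,1)->E->(2,2) | ant1:(3,2)->N->(2,2)
  grid max=4 at (2,2)
Step 2: ant0:(2,2)->N->(1,2) | ant1:(2,2)->N->(1,2)
  grid max=3 at (1,2)
Step 3: ant0:(1,2)->S->(2,2) | ant1:(1,2)->S->(2,2)
  grid max=6 at (2,2)
Step 4: ant0:(2,2)->N->(1,2) | ant1:(2,2)->N->(1,2)
  grid max=5 at (1,2)
Step 5: ant0:(1,2)->S->(2,2) | ant1:(1,2)->S->(2,2)
  grid max=8 at (2,2)
Step 6: ant0:(2,2)->N->(1,2) | ant1:(2,2)->N->(1,2)
  grid max=7 at (1,2)
Final grid:
  0 0 0 0 0
  0 0 7 0 0
  0 0 7 0 0
  0 0 0 0 0
Max pheromone 7 at (1,2)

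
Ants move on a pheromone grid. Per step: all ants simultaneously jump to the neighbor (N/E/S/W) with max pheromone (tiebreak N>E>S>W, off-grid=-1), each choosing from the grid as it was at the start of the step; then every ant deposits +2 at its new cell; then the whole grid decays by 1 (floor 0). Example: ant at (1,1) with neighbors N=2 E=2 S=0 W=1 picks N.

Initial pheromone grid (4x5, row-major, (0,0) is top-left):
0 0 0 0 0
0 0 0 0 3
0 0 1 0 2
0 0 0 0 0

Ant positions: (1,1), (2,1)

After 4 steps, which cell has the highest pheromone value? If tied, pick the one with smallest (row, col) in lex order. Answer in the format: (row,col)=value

Answer: (0,2)=3

Derivation:
Step 1: ant0:(1,1)->N->(0,1) | ant1:(2,1)->E->(2,2)
  grid max=2 at (1,4)
Step 2: ant0:(0,1)->E->(0,2) | ant1:(2,2)->N->(1,2)
  grid max=1 at (0,2)
Step 3: ant0:(0,2)->S->(1,2) | ant1:(1,2)->N->(0,2)
  grid max=2 at (0,2)
Step 4: ant0:(1,2)->N->(0,2) | ant1:(0,2)->S->(1,2)
  grid max=3 at (0,2)
Final grid:
  0 0 3 0 0
  0 0 3 0 0
  0 0 0 0 0
  0 0 0 0 0
Max pheromone 3 at (0,2)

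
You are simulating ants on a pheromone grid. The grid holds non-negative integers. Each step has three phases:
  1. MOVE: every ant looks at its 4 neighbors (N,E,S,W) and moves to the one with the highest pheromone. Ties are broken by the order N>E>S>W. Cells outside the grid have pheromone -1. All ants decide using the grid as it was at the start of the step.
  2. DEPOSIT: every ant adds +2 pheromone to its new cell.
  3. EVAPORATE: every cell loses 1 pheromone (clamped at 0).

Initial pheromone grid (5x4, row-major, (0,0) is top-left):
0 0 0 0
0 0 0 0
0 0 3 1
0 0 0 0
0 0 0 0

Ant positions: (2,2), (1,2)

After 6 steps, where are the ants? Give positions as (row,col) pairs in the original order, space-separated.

Step 1: ant0:(2,2)->E->(2,3) | ant1:(1,2)->S->(2,2)
  grid max=4 at (2,2)
Step 2: ant0:(2,3)->W->(2,2) | ant1:(2,2)->E->(2,3)
  grid max=5 at (2,2)
Step 3: ant0:(2,2)->E->(2,3) | ant1:(2,3)->W->(2,2)
  grid max=6 at (2,2)
Step 4: ant0:(2,3)->W->(2,2) | ant1:(2,2)->E->(2,3)
  grid max=7 at (2,2)
Step 5: ant0:(2,2)->E->(2,3) | ant1:(2,3)->W->(2,2)
  grid max=8 at (2,2)
Step 6: ant0:(2,3)->W->(2,2) | ant1:(2,2)->E->(2,3)
  grid max=9 at (2,2)

(2,2) (2,3)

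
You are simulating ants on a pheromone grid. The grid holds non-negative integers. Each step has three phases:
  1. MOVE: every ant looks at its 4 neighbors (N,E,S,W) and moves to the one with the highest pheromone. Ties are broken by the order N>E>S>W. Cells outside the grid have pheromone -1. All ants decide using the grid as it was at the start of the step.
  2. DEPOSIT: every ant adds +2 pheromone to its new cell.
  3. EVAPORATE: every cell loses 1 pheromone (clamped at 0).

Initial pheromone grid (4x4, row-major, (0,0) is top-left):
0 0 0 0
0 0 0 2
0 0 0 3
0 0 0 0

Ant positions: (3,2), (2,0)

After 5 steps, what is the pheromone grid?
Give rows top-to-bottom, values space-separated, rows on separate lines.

After step 1: ants at (2,2),(1,0)
  0 0 0 0
  1 0 0 1
  0 0 1 2
  0 0 0 0
After step 2: ants at (2,3),(0,0)
  1 0 0 0
  0 0 0 0
  0 0 0 3
  0 0 0 0
After step 3: ants at (1,3),(0,1)
  0 1 0 0
  0 0 0 1
  0 0 0 2
  0 0 0 0
After step 4: ants at (2,3),(0,2)
  0 0 1 0
  0 0 0 0
  0 0 0 3
  0 0 0 0
After step 5: ants at (1,3),(0,3)
  0 0 0 1
  0 0 0 1
  0 0 0 2
  0 0 0 0

0 0 0 1
0 0 0 1
0 0 0 2
0 0 0 0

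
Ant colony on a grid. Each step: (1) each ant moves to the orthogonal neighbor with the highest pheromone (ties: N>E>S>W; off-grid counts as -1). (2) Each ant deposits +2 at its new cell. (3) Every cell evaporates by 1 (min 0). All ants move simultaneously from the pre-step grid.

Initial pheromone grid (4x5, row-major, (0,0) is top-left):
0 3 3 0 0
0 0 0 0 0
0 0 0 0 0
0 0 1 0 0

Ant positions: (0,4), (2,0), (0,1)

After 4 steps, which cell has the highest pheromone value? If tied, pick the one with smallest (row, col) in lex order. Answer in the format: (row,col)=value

Answer: (0,1)=5

Derivation:
Step 1: ant0:(0,4)->S->(1,4) | ant1:(2,0)->N->(1,0) | ant2:(0,1)->E->(0,2)
  grid max=4 at (0,2)
Step 2: ant0:(1,4)->N->(0,4) | ant1:(1,0)->N->(0,0) | ant2:(0,2)->W->(0,1)
  grid max=3 at (0,1)
Step 3: ant0:(0,4)->S->(1,4) | ant1:(0,0)->E->(0,1) | ant2:(0,1)->E->(0,2)
  grid max=4 at (0,1)
Step 4: ant0:(1,4)->N->(0,4) | ant1:(0,1)->E->(0,2) | ant2:(0,2)->W->(0,1)
  grid max=5 at (0,1)
Final grid:
  0 5 5 0 1
  0 0 0 0 0
  0 0 0 0 0
  0 0 0 0 0
Max pheromone 5 at (0,1)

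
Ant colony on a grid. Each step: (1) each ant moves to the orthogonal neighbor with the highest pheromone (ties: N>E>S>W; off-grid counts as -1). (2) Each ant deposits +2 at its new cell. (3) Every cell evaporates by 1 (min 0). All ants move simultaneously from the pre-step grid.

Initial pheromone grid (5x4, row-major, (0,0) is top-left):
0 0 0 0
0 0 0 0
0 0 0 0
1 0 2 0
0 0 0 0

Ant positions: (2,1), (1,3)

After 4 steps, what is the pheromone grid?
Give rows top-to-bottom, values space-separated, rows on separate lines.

After step 1: ants at (1,1),(0,3)
  0 0 0 1
  0 1 0 0
  0 0 0 0
  0 0 1 0
  0 0 0 0
After step 2: ants at (0,1),(1,3)
  0 1 0 0
  0 0 0 1
  0 0 0 0
  0 0 0 0
  0 0 0 0
After step 3: ants at (0,2),(0,3)
  0 0 1 1
  0 0 0 0
  0 0 0 0
  0 0 0 0
  0 0 0 0
After step 4: ants at (0,3),(0,2)
  0 0 2 2
  0 0 0 0
  0 0 0 0
  0 0 0 0
  0 0 0 0

0 0 2 2
0 0 0 0
0 0 0 0
0 0 0 0
0 0 0 0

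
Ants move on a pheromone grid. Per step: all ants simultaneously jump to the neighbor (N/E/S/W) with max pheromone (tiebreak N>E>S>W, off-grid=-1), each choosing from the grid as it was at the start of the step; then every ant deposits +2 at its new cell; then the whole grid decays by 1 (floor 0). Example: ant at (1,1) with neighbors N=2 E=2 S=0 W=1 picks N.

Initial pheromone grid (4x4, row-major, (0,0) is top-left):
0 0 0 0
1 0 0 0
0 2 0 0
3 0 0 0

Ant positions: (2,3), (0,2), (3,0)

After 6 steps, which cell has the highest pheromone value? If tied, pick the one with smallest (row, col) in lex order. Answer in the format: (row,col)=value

Step 1: ant0:(2,3)->N->(1,3) | ant1:(0,2)->E->(0,3) | ant2:(3,0)->N->(2,0)
  grid max=2 at (3,0)
Step 2: ant0:(1,3)->N->(0,3) | ant1:(0,3)->S->(1,3) | ant2:(2,0)->S->(3,0)
  grid max=3 at (3,0)
Step 3: ant0:(0,3)->S->(1,3) | ant1:(1,3)->N->(0,3) | ant2:(3,0)->N->(2,0)
  grid max=3 at (0,3)
Step 4: ant0:(1,3)->N->(0,3) | ant1:(0,3)->S->(1,3) | ant2:(2,0)->S->(3,0)
  grid max=4 at (0,3)
Step 5: ant0:(0,3)->S->(1,3) | ant1:(1,3)->N->(0,3) | ant2:(3,0)->N->(2,0)
  grid max=5 at (0,3)
Step 6: ant0:(1,3)->N->(0,3) | ant1:(0,3)->S->(1,3) | ant2:(2,0)->S->(3,0)
  grid max=6 at (0,3)
Final grid:
  0 0 0 6
  0 0 0 6
  0 0 0 0
  3 0 0 0
Max pheromone 6 at (0,3)

Answer: (0,3)=6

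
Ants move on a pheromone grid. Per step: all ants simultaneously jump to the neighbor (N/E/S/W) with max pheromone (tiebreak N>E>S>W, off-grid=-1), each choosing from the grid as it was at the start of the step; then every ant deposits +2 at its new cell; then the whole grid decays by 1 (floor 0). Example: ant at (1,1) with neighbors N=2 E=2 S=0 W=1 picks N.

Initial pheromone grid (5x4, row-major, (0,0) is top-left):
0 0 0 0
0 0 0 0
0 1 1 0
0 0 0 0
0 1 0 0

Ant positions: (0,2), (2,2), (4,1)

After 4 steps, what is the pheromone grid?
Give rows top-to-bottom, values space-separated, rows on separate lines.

After step 1: ants at (0,3),(2,1),(3,1)
  0 0 0 1
  0 0 0 0
  0 2 0 0
  0 1 0 0
  0 0 0 0
After step 2: ants at (1,3),(3,1),(2,1)
  0 0 0 0
  0 0 0 1
  0 3 0 0
  0 2 0 0
  0 0 0 0
After step 3: ants at (0,3),(2,1),(3,1)
  0 0 0 1
  0 0 0 0
  0 4 0 0
  0 3 0 0
  0 0 0 0
After step 4: ants at (1,3),(3,1),(2,1)
  0 0 0 0
  0 0 0 1
  0 5 0 0
  0 4 0 0
  0 0 0 0

0 0 0 0
0 0 0 1
0 5 0 0
0 4 0 0
0 0 0 0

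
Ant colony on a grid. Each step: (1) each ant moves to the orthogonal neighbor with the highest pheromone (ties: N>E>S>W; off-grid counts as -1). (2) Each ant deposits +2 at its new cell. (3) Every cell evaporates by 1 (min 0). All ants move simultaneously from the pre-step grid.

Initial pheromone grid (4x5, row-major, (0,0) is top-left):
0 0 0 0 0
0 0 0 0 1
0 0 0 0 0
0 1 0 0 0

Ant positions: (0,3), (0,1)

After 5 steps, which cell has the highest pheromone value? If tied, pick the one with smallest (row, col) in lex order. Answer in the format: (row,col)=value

Step 1: ant0:(0,3)->E->(0,4) | ant1:(0,1)->E->(0,2)
  grid max=1 at (0,2)
Step 2: ant0:(0,4)->S->(1,4) | ant1:(0,2)->E->(0,3)
  grid max=1 at (0,3)
Step 3: ant0:(1,4)->N->(0,4) | ant1:(0,3)->E->(0,4)
  grid max=3 at (0,4)
Step 4: ant0:(0,4)->S->(1,4) | ant1:(0,4)->S->(1,4)
  grid max=3 at (1,4)
Step 5: ant0:(1,4)->N->(0,4) | ant1:(1,4)->N->(0,4)
  grid max=5 at (0,4)
Final grid:
  0 0 0 0 5
  0 0 0 0 2
  0 0 0 0 0
  0 0 0 0 0
Max pheromone 5 at (0,4)

Answer: (0,4)=5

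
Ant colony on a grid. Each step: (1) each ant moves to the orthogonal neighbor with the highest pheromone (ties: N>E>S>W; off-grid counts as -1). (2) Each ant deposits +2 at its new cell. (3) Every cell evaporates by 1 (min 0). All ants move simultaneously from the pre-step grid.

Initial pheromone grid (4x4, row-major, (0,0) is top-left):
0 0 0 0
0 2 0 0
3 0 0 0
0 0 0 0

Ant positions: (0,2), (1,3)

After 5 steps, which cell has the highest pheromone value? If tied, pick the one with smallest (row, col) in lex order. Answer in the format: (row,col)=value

Step 1: ant0:(0,2)->E->(0,3) | ant1:(1,3)->N->(0,3)
  grid max=3 at (0,3)
Step 2: ant0:(0,3)->S->(1,3) | ant1:(0,3)->S->(1,3)
  grid max=3 at (1,3)
Step 3: ant0:(1,3)->N->(0,3) | ant1:(1,3)->N->(0,3)
  grid max=5 at (0,3)
Step 4: ant0:(0,3)->S->(1,3) | ant1:(0,3)->S->(1,3)
  grid max=5 at (1,3)
Step 5: ant0:(1,3)->N->(0,3) | ant1:(1,3)->N->(0,3)
  grid max=7 at (0,3)
Final grid:
  0 0 0 7
  0 0 0 4
  0 0 0 0
  0 0 0 0
Max pheromone 7 at (0,3)

Answer: (0,3)=7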